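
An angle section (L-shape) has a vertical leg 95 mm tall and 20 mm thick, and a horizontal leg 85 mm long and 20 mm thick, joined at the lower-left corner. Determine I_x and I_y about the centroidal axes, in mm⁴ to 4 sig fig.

Split into non-overlapping primitives; take the origin at the lower-left of the bounding box.
Vertical leg: 20 × 95, A = 1 900 mm², y = 47.5 mm, Ī = 1 428 958 mm⁴.
Horizontal leg (remainder): 65 × 20, A = 1 300 mm², y = 10 mm, Ī = 43333.3 mm⁴.
Centroid: ȳ = ΣA·y / ΣA = 32.2656 mm.
Transfer each piece to the centroidal x-axis using Ī + A·d² with d = y − 32.2656:
  vertical leg: d = 15.2344 mm → contributes +1 869 922 mm⁴
  horizontal leg (remainder): d = -22.2656 mm → contributes +687 819 mm⁴
Total I = 2 557 741 mm⁴.
For the y-axis: x̄ = 27.2656 mm.
Repeating about the centroidal y-axis gives I_y = 1 915 241 mm⁴.

I_x ≈ 2.558 × 10⁶ mm⁴, I_y ≈ 1.915 × 10⁶ mm⁴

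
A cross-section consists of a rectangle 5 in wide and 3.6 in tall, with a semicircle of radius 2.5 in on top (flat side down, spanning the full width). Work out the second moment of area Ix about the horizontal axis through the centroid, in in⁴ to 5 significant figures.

Break the section into simple shapes (no overlaps), measuring from the bottom-left corner of the bounding box.
Rectangular body: 5 × 3.6, A = 18 in², y = 1.8 in, Ī = 19.44 in⁴.
Semicircular cap: semicircle r = 2.5, A = 9.817477 in², y = 4.661033 in, Ī = 4.287381 in⁴.
Centroid: ȳ = ΣA·y / ΣA = 2.809729 in.
Transfer each piece to the horizontal axis through the centroid using Ī + A·d² with d = y − 2.809729:
  rectangular body: d = -1.009729 in → contributes +37.79196 in⁴
  semicircular cap: d = 1.851304 in → contributes +37.93506 in⁴
Total I = 75.72703 in⁴.

Ix ≈ 75.727 in⁴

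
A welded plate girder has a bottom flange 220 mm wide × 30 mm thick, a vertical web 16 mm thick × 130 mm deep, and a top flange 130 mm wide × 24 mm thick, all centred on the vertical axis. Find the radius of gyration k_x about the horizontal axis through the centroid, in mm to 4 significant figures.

Decompose the section into non-overlapping parts with the origin at the bottom-left of its bounding rectangle.
Bottom plate: 220 × 30, A = 6 600 mm², y = 15 mm, Ī = 495 000 mm⁴.
Web plate: 16 × 130, A = 2 080 mm², y = 95 mm, Ī = 2 929 333 mm⁴.
Top plate: 130 × 24, A = 3 120 mm², y = 172 mm, Ī = 149 760 mm⁴.
Centroid: ȳ = ΣA·y / ΣA = 70.6136 mm.
Transfer each piece to the horizontal axis through the centroid using Ī + A·d² with d = y − 70.6136:
  bottom plate: d = -55.6136 mm → contributes +20 907 929 mm⁴
  web plate: d = 24.3864 mm → contributes +4 166 306 mm⁴
  top plate: d = 101.386 mm → contributes +32 220 896 mm⁴
Total I = 57 295 131 mm⁴.
Radius of gyration: k = √(I/A) = √(57 295 131 / 11 800) = 69.6816 mm.

k_x ≈ 69.68 mm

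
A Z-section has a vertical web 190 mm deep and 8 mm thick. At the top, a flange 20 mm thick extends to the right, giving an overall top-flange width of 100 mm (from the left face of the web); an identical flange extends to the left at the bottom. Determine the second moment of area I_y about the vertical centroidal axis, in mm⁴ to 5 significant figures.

I_y ≈ 1.1804 × 10⁷ mm⁴

Split into non-overlapping primitives; take the origin at the lower-left of the bounding box.
Web: 8 × 190, A = 1 520 mm², x = 96 mm, Ī = 8106.667 mm⁴.
Top flange (beyond web): 92 × 20, A = 1 840 mm², x = 146 mm, Ī = 1 297 813 mm⁴.
Bottom flange (beyond web): 92 × 20, A = 1 840 mm², x = 46 mm, Ī = 1 297 813 mm⁴.
Centroid: x̄ = ΣA·x / ΣA = 96 mm.
Transfer each piece to the vertical centroidal axis using Ī + A·d² with d = x − 96:
  web: d = 0 mm → contributes +8106.667 mm⁴
  top flange (beyond web): d = 50 mm → contributes +5 897 813 mm⁴
  bottom flange (beyond web): d = -50 mm → contributes +5 897 813 mm⁴
Total I = 11 803 733 mm⁴.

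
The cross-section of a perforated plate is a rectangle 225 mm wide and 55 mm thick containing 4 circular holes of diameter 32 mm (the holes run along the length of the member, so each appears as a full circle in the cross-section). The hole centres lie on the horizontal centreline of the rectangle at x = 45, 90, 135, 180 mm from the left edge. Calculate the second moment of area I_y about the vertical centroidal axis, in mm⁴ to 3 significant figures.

I_y ≈ 4.39 × 10⁷ mm⁴

Treat the section as a set of non-overlapping primitives; coordinates are from the bounding-box lower-left.
Plate: 225 × 55, A = 12 375 mm², x = 112.5 mm, Ī = 52 207 031 mm⁴.
Hole 1 (subtracted): ⌀32, A = 804.25 mm², x = 45 mm, Ī = 51 472 mm⁴.
Hole 2 (subtracted): ⌀32, A = 804.25 mm², x = 90 mm, Ī = 51 472 mm⁴.
Hole 3 (subtracted): ⌀32, A = 804.25 mm², x = 135 mm, Ī = 51 472 mm⁴.
Hole 4 (subtracted): ⌀32, A = 804.25 mm², x = 180 mm, Ī = 51 472 mm⁴.
By symmetry the centroid is at mid-width, x̄ = 112.5 mm.
Transfer each piece to the vertical centroidal axis using Ī + A·d² with d = x − 112.5:
  plate: d = 0 mm → contributes +52 207 031 mm⁴
  hole 1: d = -67.5 mm → contributes −3 715 826 mm⁴
  hole 2: d = -22.5 mm → contributes −458 622 mm⁴
  hole 3: d = 22.5 mm → contributes −458 622 mm⁴
  hole 4: d = 67.5 mm → contributes −3 715 826 mm⁴
Total I = 43 858 136 mm⁴.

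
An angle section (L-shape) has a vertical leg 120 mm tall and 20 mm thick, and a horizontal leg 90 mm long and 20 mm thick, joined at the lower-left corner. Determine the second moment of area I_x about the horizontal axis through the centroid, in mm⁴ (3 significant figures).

Treat the section as a set of non-overlapping primitives; coordinates are from the bounding-box lower-left.
Vertical leg: 20 × 120, A = 2 400 mm², y = 60 mm, Ī = 2 880 000 mm⁴.
Horizontal leg (remainder): 70 × 20, A = 1 400 mm², y = 10 mm, Ī = 46 667 mm⁴.
Centroid: ȳ = ΣA·y / ΣA = 41.579 mm.
Transfer each piece to the horizontal axis through the centroid using Ī + A·d² with d = y − 41.579:
  vertical leg: d = 18.421 mm → contributes +3 694 404 mm⁴
  horizontal leg (remainder): d = -31.579 mm → contributes +1 442 789 mm⁴
Total I = 5 137 193 mm⁴.

I_x ≈ 5.14 × 10⁶ mm⁴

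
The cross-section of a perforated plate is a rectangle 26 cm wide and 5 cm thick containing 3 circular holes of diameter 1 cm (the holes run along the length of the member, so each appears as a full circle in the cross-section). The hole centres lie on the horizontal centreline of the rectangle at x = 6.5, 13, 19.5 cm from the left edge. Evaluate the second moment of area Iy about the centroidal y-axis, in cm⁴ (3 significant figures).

Iy ≈ 7260 cm⁴

Treat the section as a set of non-overlapping primitives; coordinates are from the bounding-box lower-left.
Plate: 26 × 5, A = 130 cm², x = 13 cm, Ī = 7323.3 cm⁴.
Hole 1 (subtracted): ⌀1, A = 0.7854 cm², x = 6.5 cm, Ī = 0.049087 cm⁴.
Hole 2 (subtracted): ⌀1, A = 0.7854 cm², x = 13 cm, Ī = 0.049087 cm⁴.
Hole 3 (subtracted): ⌀1, A = 0.7854 cm², x = 19.5 cm, Ī = 0.049087 cm⁴.
By symmetry the centroid is at mid-width, x̄ = 13 cm.
Transfer each piece to the centroidal y-axis using Ī + A·d² with d = x − 13:
  plate: d = 0 cm → contributes +7323.3 cm⁴
  hole 1: d = -6.5 cm → contributes −33.232 cm⁴
  hole 2: d = 0 cm → contributes −0.049087 cm⁴
  hole 3: d = 6.5 cm → contributes −33.232 cm⁴
Total I = 7256.8 cm⁴.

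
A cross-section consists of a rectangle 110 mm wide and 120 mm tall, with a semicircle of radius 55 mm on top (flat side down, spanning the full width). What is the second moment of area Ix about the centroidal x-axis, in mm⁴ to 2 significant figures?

Ix ≈ 4.1 × 10⁷ mm⁴

Treat the section as a set of non-overlapping primitives; coordinates are from the bounding-box lower-left.
Rectangular body: 110 × 120, A = 13 200 mm², y = 60 mm, Ī = 15 840 000 mm⁴.
Semicircular cap: semicircle r = 55, A = 4 752 mm², y = 143.3 mm, Ī = 1 004 345 mm⁴.
Centroid: ȳ = ΣA·y / ΣA = 82.06 mm.
Transfer each piece to the centroidal x-axis using Ī + A·d² with d = y − 82.06:
  rectangular body: d = -22.06 mm → contributes +22 263 780 mm⁴
  semicircular cap: d = 61.28 mm → contributes +18 849 459 mm⁴
Total I = 41 113 239 mm⁴.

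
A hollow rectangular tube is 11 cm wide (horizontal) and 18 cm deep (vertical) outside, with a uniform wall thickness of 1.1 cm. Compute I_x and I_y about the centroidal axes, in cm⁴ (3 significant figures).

I_x ≈ 2450 cm⁴, I_y ≈ 1100 cm⁴

Split into non-overlapping primitives; take the origin at the lower-left of the bounding box.
Outer rectangle: 11 × 18, A = 198 cm², y = 9 cm, Ī = 5 346 cm⁴.
Inner void (subtracted): 8.8 × 15.8, A = 139.04 cm², y = 9 cm, Ī = 2892.5 cm⁴.
By symmetry the centroid is at mid-height, ȳ = 9 cm.
All pieces are centred on the centroidal x-axis, so I = ΣĪ (holes subtracted) = 2453.5 cm⁴.
Repeating about the centroidal y-axis gives I_y = 1099.2 cm⁴.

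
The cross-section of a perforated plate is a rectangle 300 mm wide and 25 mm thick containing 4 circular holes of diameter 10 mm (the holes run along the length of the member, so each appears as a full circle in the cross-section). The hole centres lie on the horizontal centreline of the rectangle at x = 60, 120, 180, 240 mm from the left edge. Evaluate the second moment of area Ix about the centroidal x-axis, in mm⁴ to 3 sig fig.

Treat the section as a set of non-overlapping primitives; coordinates are from the bounding-box lower-left.
Plate: 300 × 25, A = 7 500 mm², y = 12.5 mm, Ī = 390 625 mm⁴.
Hole 1 (subtracted): ⌀10, A = 78.54 mm², y = 12.5 mm, Ī = 490.87 mm⁴.
Hole 2 (subtracted): ⌀10, A = 78.54 mm², y = 12.5 mm, Ī = 490.87 mm⁴.
Hole 3 (subtracted): ⌀10, A = 78.54 mm², y = 12.5 mm, Ī = 490.87 mm⁴.
Hole 4 (subtracted): ⌀10, A = 78.54 mm², y = 12.5 mm, Ī = 490.87 mm⁴.
By symmetry the centroid is at mid-height, ȳ = 12.5 mm.
All pieces are centred on the centroidal x-axis, so I = ΣĪ (holes subtracted) = 388 662 mm⁴.

Ix ≈ 3.89 × 10⁵ mm⁴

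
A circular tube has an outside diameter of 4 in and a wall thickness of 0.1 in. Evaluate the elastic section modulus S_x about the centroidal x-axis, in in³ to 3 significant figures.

Treat the section as a set of non-overlapping primitives; coordinates are from the bounding-box lower-left.
Outer circle: ⌀4, A = 12.566 in², y = 2 in, Ī = 12.566 in⁴.
Bore (subtracted): ⌀3.8, A = 11.341 in², y = 2 in, Ī = 10.235 in⁴.
By symmetry the centroid is at mid-height, ȳ = 2 in.
All pieces are centred on the centroidal x-axis, so I = ΣĪ (holes subtracted) = 2.331 in⁴.
Extreme fibre distance c = 2 in; S = I/c = 1.1655 in³.

S_x ≈ 1.17 in³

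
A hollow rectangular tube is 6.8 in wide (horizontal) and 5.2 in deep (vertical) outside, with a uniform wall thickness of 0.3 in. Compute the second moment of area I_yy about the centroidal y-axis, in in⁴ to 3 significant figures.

I_yy ≈ 44.9 in⁴

Break the section into simple shapes (no overlaps), measuring from the bottom-left corner of the bounding box.
Outer rectangle: 6.8 × 5.2, A = 35.36 in², x = 3.4 in, Ī = 136.25 in⁴.
Inner void (subtracted): 6.2 × 4.6, A = 28.52 in², x = 3.4 in, Ī = 91.359 in⁴.
By symmetry the centroid is at mid-width, x̄ = 3.4 in.
All pieces are centred on the centroidal y-axis, so I = ΣĪ (holes subtracted) = 44.895 in⁴.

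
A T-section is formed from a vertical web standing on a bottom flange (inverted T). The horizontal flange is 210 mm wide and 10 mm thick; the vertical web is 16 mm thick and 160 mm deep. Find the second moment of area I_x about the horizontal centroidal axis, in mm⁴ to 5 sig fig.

I_x ≈ 1.3814 × 10⁷ mm⁴

Split into non-overlapping primitives; take the origin at the lower-left of the bounding box.
Flange: 210 × 10, A = 2 100 mm², y = 5 mm, Ī = 17 500 mm⁴.
Web: 16 × 160, A = 2 560 mm², y = 90 mm, Ī = 5 461 333 mm⁴.
Centroid: ȳ = ΣA·y / ΣA = 51.69528 mm.
Transfer each piece to the horizontal centroidal axis using Ī + A·d² with d = y − 51.69528:
  flange: d = -46.69528 mm → contributes +4 596 443 mm⁴
  web: d = 38.30472 mm → contributes +9 217 498 mm⁴
Total I = 13 813 941 mm⁴.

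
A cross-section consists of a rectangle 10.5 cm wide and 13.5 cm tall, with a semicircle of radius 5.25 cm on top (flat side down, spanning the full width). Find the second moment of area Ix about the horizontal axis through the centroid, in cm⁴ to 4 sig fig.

Break the section into simple shapes (no overlaps), measuring from the bottom-left corner of the bounding box.
Rectangular body: 10.5 × 13.5, A = 141.75 cm², y = 6.75 cm, Ī = 2152.83 cm⁴.
Semicircular cap: semicircle r = 5.25, A = 43.2951 cm², y = 15.7282 cm, Ī = 83.3814 cm⁴.
Centroid: ȳ = ΣA·y / ΣA = 8.85063 cm.
Transfer each piece to the horizontal axis through the centroid using Ī + A·d² with d = y − 8.85063:
  rectangular body: d = -2.10063 cm → contributes +2778.32 cm⁴
  semicircular cap: d = 6.87754 cm → contributes +2131.26 cm⁴
Total I = 4909.58 cm⁴.

Ix ≈ 4910 cm⁴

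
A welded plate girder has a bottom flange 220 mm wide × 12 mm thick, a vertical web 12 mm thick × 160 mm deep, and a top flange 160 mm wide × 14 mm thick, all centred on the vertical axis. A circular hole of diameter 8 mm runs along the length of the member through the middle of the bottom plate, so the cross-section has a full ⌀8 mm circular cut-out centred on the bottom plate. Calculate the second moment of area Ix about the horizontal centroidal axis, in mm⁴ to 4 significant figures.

Decompose the section into non-overlapping parts with the origin at the bottom-left of its bounding rectangle.
Bottom plate: 220 × 12, A = 2 640 mm², y = 6 mm, Ī = 31 680 mm⁴.
Web plate: 12 × 160, A = 1 920 mm², y = 92 mm, Ī = 4 096 000 mm⁴.
Top plate: 160 × 14, A = 2 240 mm², y = 179 mm, Ī = 36586.7 mm⁴.
Hole (subtracted): ⌀8, A = 50.2655 mm², y = 6 mm, Ī = 201.062 mm⁴.
Centroid: ȳ = ΣA·y / ΣA = 87.8758 mm.
Transfer each piece to the horizontal centroidal axis using Ī + A·d² with d = y − 87.8758:
  bottom plate: d = -81.8758 mm → contributes +17 729 313 mm⁴
  web plate: d = 4.12419 mm → contributes +4 128 657 mm⁴
  top plate: d = 91.1242 mm → contributes +18 636 690 mm⁴
  hole: d = -81.8758 mm → contributes −337 163 mm⁴
Total I = 40 157 496 mm⁴.

Ix ≈ 4.016 × 10⁷ mm⁴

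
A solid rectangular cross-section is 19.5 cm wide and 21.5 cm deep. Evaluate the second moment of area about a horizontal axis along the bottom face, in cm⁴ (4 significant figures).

I_base ≈ 6.460 × 10⁴ cm⁴

The section: 19.5 × 21.5, A = 419.25 cm², y = 10.75 cm, Ī = 16149.9 cm⁴.
Transfer it to the bottom edge using Ī + A·d² with d = y − 0:
  the section: d = 10.75 cm → contributes +64599.4 cm⁴
Total I = 64599.4 cm⁴.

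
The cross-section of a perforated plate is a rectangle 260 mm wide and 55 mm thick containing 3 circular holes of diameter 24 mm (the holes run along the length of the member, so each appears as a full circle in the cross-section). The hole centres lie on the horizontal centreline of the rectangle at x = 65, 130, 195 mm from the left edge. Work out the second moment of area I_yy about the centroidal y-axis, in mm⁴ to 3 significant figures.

I_yy ≈ 7.67 × 10⁷ mm⁴

Split into non-overlapping primitives; take the origin at the lower-left of the bounding box.
Plate: 260 × 55, A = 14 300 mm², x = 130 mm, Ī = 80 556 667 mm⁴.
Hole 1 (subtracted): ⌀24, A = 452.39 mm², x = 65 mm, Ī = 16 286 mm⁴.
Hole 2 (subtracted): ⌀24, A = 452.39 mm², x = 130 mm, Ī = 16 286 mm⁴.
Hole 3 (subtracted): ⌀24, A = 452.39 mm², x = 195 mm, Ī = 16 286 mm⁴.
By symmetry the centroid is at mid-width, x̄ = 130 mm.
Transfer each piece to the centroidal y-axis using Ī + A·d² with d = x − 130:
  plate: d = 0 mm → contributes +80 556 667 mm⁴
  hole 1: d = -65 mm → contributes −1 927 631 mm⁴
  hole 2: d = 0 mm → contributes −16 286 mm⁴
  hole 3: d = 65 mm → contributes −1 927 631 mm⁴
Total I = 76 685 119 mm⁴.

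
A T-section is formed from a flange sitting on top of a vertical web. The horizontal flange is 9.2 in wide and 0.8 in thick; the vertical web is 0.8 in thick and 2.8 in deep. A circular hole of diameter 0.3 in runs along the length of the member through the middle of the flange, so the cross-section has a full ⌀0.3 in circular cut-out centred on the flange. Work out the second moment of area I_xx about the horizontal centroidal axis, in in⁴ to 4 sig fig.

Treat the section as a set of non-overlapping primitives; coordinates are from the bounding-box lower-left.
Flange: 9.2 × 0.8, A = 7.36 in², y = 3.2 in, Ī = 0.392533 in⁴.
Web: 0.8 × 2.8, A = 2.24 in², y = 1.4 in, Ī = 1.46347 in⁴.
Hole (subtracted): ⌀0.3, A = 0.0706858 in², y = 3.2 in, Ī = 0.000397608 in⁴.
Centroid: ȳ = ΣA·y / ΣA = 2.77688 in.
Transfer each piece to the horizontal centroidal axis using Ī + A·d² with d = y − 2.77688:
  flange: d = 0.423115 in → contributes +1.71017 in⁴
  web: d = -1.37688 in → contributes +5.71008 in⁴
  hole: d = 0.423115 in → contributes −0.0130523 in⁴
Total I = 7.4072 in⁴.

I_xx ≈ 7.407 in⁴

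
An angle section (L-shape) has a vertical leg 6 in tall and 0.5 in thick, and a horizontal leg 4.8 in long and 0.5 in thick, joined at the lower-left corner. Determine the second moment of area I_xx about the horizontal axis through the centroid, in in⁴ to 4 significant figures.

I_xx ≈ 18.52 in⁴

Split into non-overlapping primitives; take the origin at the lower-left of the bounding box.
Vertical leg: 0.5 × 6, A = 3 in², y = 3 in, Ī = 9 in⁴.
Horizontal leg (remainder): 4.3 × 0.5, A = 2.15 in², y = 0.25 in, Ī = 0.0447917 in⁴.
Centroid: ȳ = ΣA·y / ΣA = 1.85194 in.
Transfer each piece to the horizontal axis through the centroid using Ī + A·d² with d = y − 1.85194:
  vertical leg: d = 1.14806 in → contributes +12.9541 in⁴
  horizontal leg (remainder): d = -1.60194 in → contributes +5.56216 in⁴
Total I = 18.5163 in⁴.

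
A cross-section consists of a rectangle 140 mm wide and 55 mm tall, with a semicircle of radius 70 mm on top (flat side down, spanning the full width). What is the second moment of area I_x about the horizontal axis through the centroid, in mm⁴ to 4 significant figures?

Break the section into simple shapes (no overlaps), measuring from the bottom-left corner of the bounding box.
Rectangular body: 140 × 55, A = 7 700 mm², y = 27.5 mm, Ī = 1 941 042 mm⁴.
Semicircular cap: semicircle r = 70, A = 7696.9 mm², y = 84.7089 mm, Ī = 2 635 265 mm⁴.
Centroid: ȳ = ΣA·y / ΣA = 56.0987 mm.
Transfer each piece to the horizontal axis through the centroid using Ī + A·d² with d = y − 56.0987:
  rectangular body: d = -28.5987 mm → contributes +8 238 764 mm⁴
  semicircular cap: d = 28.6102 mm → contributes +8 935 521 mm⁴
Total I = 17 174 285 mm⁴.

I_x ≈ 1.717 × 10⁷ mm⁴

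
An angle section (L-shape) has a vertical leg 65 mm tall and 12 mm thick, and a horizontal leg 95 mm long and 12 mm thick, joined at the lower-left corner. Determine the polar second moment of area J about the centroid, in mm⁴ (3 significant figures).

Split into non-overlapping primitives; take the origin at the lower-left of the bounding box.
Vertical leg: 12 × 65, A = 780 mm², y = 32.5 mm, Ī = 274 625 mm⁴.
Horizontal leg (remainder): 83 × 12, A = 996 mm², y = 6 mm, Ī = 11 952 mm⁴.
Centroid: ȳ = ΣA·y / ΣA = 17.639 mm.
Transfer each piece to the centroidal x-axis using Ī + A·d² with d = y − 17.639:
  vertical leg: d = 14.861 mm → contributes +446 899 mm⁴
  horizontal leg (remainder): d = -11.639 mm → contributes +146 865 mm⁴
Total I = 593 764 mm⁴.
For the y-axis: x̄ = 32.639 mm.
Repeating about the centroidal y-axis gives I_y = 1 568 104 mm⁴.
Polar second moment: J = I_x + I_y = 2 161 868 mm⁴.

J ≈ 2.16 × 10⁶ mm⁴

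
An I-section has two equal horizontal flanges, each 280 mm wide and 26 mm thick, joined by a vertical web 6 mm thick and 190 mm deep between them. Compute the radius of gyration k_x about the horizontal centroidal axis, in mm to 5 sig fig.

k_x ≈ 105.30 mm

Break the section into simple shapes (no overlaps), measuring from the bottom-left corner of the bounding box.
Bottom flange: 280 × 26, A = 7 280 mm², y = 13 mm, Ī = 410106.7 mm⁴.
Web: 6 × 190, A = 1 140 mm², y = 121 mm, Ī = 3 429 500 mm⁴.
Top flange: 280 × 26, A = 7 280 mm², y = 229 mm, Ī = 410106.7 mm⁴.
By symmetry the centroid is at mid-height, ȳ = 121 mm.
Transfer each piece to the horizontal centroidal axis using Ī + A·d² with d = y − 121:
  bottom flange: d = -108 mm → contributes +85 324 027 mm⁴
  web: d = 0 mm → contributes +3 429 500 mm⁴
  top flange: d = 108 mm → contributes +85 324 027 mm⁴
Total I = 174 077 553 mm⁴.
Radius of gyration: k = √(I/A) = √(174 077 553 / 15 700) = 105.2983 mm.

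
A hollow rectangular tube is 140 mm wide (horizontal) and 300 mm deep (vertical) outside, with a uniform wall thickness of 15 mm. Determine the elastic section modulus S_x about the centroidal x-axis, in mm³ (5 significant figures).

S_x ≈ 8.9715 × 10⁵ mm³

Decompose the section into non-overlapping parts with the origin at the bottom-left of its bounding rectangle.
Outer rectangle: 140 × 300, A = 42 000 mm², y = 150 mm, Ī = 315 000 000 mm⁴.
Inner void (subtracted): 110 × 270, A = 29 700 mm², y = 150 mm, Ī = 180 427 500 mm⁴.
By symmetry the centroid is at mid-height, ȳ = 150 mm.
All pieces are centred on the centroidal x-axis, so I = ΣĪ (holes subtracted) = 134 572 500 mm⁴.
Extreme fibre distance c = 150 mm; S = I/c = 897 150 mm³.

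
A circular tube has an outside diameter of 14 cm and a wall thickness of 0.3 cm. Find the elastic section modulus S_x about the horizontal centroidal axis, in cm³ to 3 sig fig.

S_x ≈ 43.3 cm³

Split into non-overlapping primitives; take the origin at the lower-left of the bounding box.
Outer circle: ⌀14, A = 153.94 cm², y = 7 cm, Ī = 1885.7 cm⁴.
Bore (subtracted): ⌀13.4, A = 141.03 cm², y = 7 cm, Ī = 1582.7 cm⁴.
By symmetry the centroid is at mid-height, ȳ = 7 cm.
All pieces are centred on the horizontal centroidal axis, so I = ΣĪ (holes subtracted) = 303.08 cm⁴.
Extreme fibre distance c = 7 cm; S = I/c = 43.297 cm³.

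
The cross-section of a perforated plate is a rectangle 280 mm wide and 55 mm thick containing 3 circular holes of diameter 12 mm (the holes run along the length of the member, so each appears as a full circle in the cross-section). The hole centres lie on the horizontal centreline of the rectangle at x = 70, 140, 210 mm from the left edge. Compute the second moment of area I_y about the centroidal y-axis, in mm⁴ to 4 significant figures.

Split into non-overlapping primitives; take the origin at the lower-left of the bounding box.
Plate: 280 × 55, A = 15 400 mm², x = 140 mm, Ī = 100 613 333 mm⁴.
Hole 1 (subtracted): ⌀12, A = 113.097 mm², x = 70 mm, Ī = 1017.88 mm⁴.
Hole 2 (subtracted): ⌀12, A = 113.097 mm², x = 140 mm, Ī = 1017.88 mm⁴.
Hole 3 (subtracted): ⌀12, A = 113.097 mm², x = 210 mm, Ī = 1017.88 mm⁴.
By symmetry the centroid is at mid-width, x̄ = 140 mm.
Transfer each piece to the centroidal y-axis using Ī + A·d² with d = x − 140:
  plate: d = 0 mm → contributes +100 613 333 mm⁴
  hole 1: d = -70 mm → contributes −555 195 mm⁴
  hole 2: d = 0 mm → contributes −1017.88 mm⁴
  hole 3: d = 70 mm → contributes −555 195 mm⁴
Total I = 99 501 926 mm⁴.

I_y ≈ 9.950 × 10⁷ mm⁴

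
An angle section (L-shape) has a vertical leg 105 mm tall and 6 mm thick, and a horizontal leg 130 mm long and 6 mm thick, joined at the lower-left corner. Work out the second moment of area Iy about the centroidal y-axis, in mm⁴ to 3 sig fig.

Split into non-overlapping primitives; take the origin at the lower-left of the bounding box.
Vertical leg: 6 × 105, A = 630 mm², x = 3 mm, Ī = 1 890 mm⁴.
Horizontal leg (remainder): 124 × 6, A = 744 mm², x = 68 mm, Ī = 953 312 mm⁴.
Centroid: x̄ = ΣA·x / ΣA = 38.197 mm.
Transfer each piece to the centroidal y-axis using Ī + A·d² with d = x − 38.197:
  vertical leg: d = -35.197 mm → contributes +782 330 mm⁴
  horizontal leg (remainder): d = 29.803 mm → contributes +1 614 169 mm⁴
Total I = 2 396 499 mm⁴.

Iy ≈ 2.40 × 10⁶ mm⁴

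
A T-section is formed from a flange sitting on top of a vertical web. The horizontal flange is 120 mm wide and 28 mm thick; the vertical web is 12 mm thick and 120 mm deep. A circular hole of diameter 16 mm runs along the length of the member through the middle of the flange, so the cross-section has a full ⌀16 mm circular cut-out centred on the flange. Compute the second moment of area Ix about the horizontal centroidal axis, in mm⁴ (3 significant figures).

Ix ≈ 7.36 × 10⁶ mm⁴

Break the section into simple shapes (no overlaps), measuring from the bottom-left corner of the bounding box.
Flange: 120 × 28, A = 3 360 mm², y = 134 mm, Ī = 219 520 mm⁴.
Web: 12 × 120, A = 1 440 mm², y = 60 mm, Ī = 1 728 000 mm⁴.
Hole (subtracted): ⌀16, A = 201.06 mm², y = 134 mm, Ī = 3 217 mm⁴.
Centroid: ȳ = ΣA·y / ΣA = 110.83 mm.
Transfer each piece to the horizontal centroidal axis using Ī + A·d² with d = y − 110.83:
  flange: d = 23.171 mm → contributes +2 023 420 mm⁴
  web: d = -50.829 mm → contributes +5 448 429 mm⁴
  hole: d = 23.171 mm → contributes −111 162 mm⁴
Total I = 7 360 687 mm⁴.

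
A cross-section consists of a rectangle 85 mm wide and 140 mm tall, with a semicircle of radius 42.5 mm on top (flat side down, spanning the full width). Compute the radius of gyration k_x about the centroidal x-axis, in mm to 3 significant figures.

k_x ≈ 50.5 mm

Break the section into simple shapes (no overlaps), measuring from the bottom-left corner of the bounding box.
Rectangular body: 85 × 140, A = 11 900 mm², y = 70 mm, Ī = 19 436 667 mm⁴.
Semicircular cap: semicircle r = 42.5, A = 2837.3 mm², y = 158.04 mm, Ī = 358 086 mm⁴.
Centroid: ȳ = ΣA·y / ΣA = 86.949 mm.
Transfer each piece to the centroidal x-axis using Ī + A·d² with d = y − 86.949:
  rectangular body: d = -16.949 mm → contributes +22 855 245 mm⁴
  semicircular cap: d = 71.088 mm → contributes +14 696 289 mm⁴
Total I = 37 551 533 mm⁴.
Radius of gyration: k = √(I/A) = √(37 551 533 / 14 737) = 50.478 mm.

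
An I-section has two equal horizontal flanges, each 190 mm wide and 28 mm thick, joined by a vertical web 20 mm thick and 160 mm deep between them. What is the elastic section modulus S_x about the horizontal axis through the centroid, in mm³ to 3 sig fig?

Break the section into simple shapes (no overlaps), measuring from the bottom-left corner of the bounding box.
Bottom flange: 190 × 28, A = 5 320 mm², y = 14 mm, Ī = 347 573 mm⁴.
Web: 20 × 160, A = 3 200 mm², y = 108 mm, Ī = 6 826 667 mm⁴.
Top flange: 190 × 28, A = 5 320 mm², y = 202 mm, Ī = 347 573 mm⁴.
By symmetry the centroid is at mid-height, ȳ = 108 mm.
Transfer each piece to the horizontal axis through the centroid using Ī + A·d² with d = y − 108:
  bottom flange: d = -94 mm → contributes +47 355 093 mm⁴
  web: d = 0 mm → contributes +6 826 667 mm⁴
  top flange: d = 94 mm → contributes +47 355 093 mm⁴
Total I = 101 536 853 mm⁴.
Extreme fibre distance c = 108 mm; S = I/c = 940 156 mm³.

S_x ≈ 9.40 × 10⁵ mm³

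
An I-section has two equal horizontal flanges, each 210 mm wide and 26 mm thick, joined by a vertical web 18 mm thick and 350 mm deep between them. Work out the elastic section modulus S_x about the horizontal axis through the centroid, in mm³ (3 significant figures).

S_x ≈ 2.24 × 10⁶ mm³

Decompose the section into non-overlapping parts with the origin at the bottom-left of its bounding rectangle.
Bottom flange: 210 × 26, A = 5 460 mm², y = 13 mm, Ī = 307 580 mm⁴.
Web: 18 × 350, A = 6 300 mm², y = 201 mm, Ī = 64 312 500 mm⁴.
Top flange: 210 × 26, A = 5 460 mm², y = 389 mm, Ī = 307 580 mm⁴.
By symmetry the centroid is at mid-height, ȳ = 201 mm.
Transfer each piece to the horizontal axis through the centroid using Ī + A·d² with d = y − 201:
  bottom flange: d = -188 mm → contributes +193 285 820 mm⁴
  web: d = 0 mm → contributes +64 312 500 mm⁴
  top flange: d = 188 mm → contributes +193 285 820 mm⁴
Total I = 450 884 140 mm⁴.
Extreme fibre distance c = 201 mm; S = I/c = 2 243 205 mm³.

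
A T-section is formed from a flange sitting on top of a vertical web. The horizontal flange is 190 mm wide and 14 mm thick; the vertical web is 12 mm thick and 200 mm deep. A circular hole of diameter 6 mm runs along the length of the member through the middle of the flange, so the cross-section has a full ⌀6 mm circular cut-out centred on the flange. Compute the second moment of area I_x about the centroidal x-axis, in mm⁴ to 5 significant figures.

I_x ≈ 2.2415 × 10⁷ mm⁴

Break the section into simple shapes (no overlaps), measuring from the bottom-left corner of the bounding box.
Flange: 190 × 14, A = 2 660 mm², y = 207 mm, Ī = 43446.67 mm⁴.
Web: 12 × 200, A = 2 400 mm², y = 100 mm, Ī = 8 000 000 mm⁴.
Hole (subtracted): ⌀6, A = 28.27433 mm², y = 207 mm, Ī = 63.61725 mm⁴.
Centroid: ȳ = ΣA·y / ΣA = 155.9638 mm.
Transfer each piece to the centroidal x-axis using Ī + A·d² with d = y − 155.9638:
  flange: d = 51.03617 mm → contributes +6 971 923 mm⁴
  web: d = -55.96383 mm → contributes +15 516 681 mm⁴
  hole: d = 51.03617 mm → contributes −73709.51 mm⁴
Total I = 22 414 895 mm⁴.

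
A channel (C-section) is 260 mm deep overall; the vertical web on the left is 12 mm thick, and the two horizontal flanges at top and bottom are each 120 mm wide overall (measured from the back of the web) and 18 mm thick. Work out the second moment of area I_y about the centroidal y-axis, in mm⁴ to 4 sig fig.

Decompose the section into non-overlapping parts with the origin at the bottom-left of its bounding rectangle.
Web: 12 × 260, A = 3 120 mm², x = 6 mm, Ī = 37 440 mm⁴.
Top flange (beyond web): 108 × 18, A = 1 944 mm², x = 66 mm, Ī = 1 889 568 mm⁴.
Bottom flange (beyond web): 108 × 18, A = 1 944 mm², x = 66 mm, Ī = 1 889 568 mm⁴.
Centroid: x̄ = ΣA·x / ΣA = 39.2877 mm.
Transfer each piece to the centroidal y-axis using Ī + A·d² with d = x − 39.2877:
  web: d = -33.2877 mm → contributes +3 494 615 mm⁴
  top flange (beyond web): d = 26.7123 mm → contributes +3 276 706 mm⁴
  bottom flange (beyond web): d = 26.7123 mm → contributes +3 276 706 mm⁴
Total I = 10 048 028 mm⁴.

I_y ≈ 1.005 × 10⁷ mm⁴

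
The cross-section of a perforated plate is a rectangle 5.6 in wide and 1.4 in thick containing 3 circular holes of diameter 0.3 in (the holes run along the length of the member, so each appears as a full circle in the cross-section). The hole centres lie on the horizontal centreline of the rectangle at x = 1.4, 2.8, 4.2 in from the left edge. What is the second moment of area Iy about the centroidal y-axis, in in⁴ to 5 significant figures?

Split into non-overlapping primitives; take the origin at the lower-left of the bounding box.
Plate: 5.6 × 1.4, A = 7.84 in², x = 2.8 in, Ī = 20.48853 in⁴.
Hole 1 (subtracted): ⌀0.3, A = 0.07068583 in², x = 1.4 in, Ī = 0.0003976078 in⁴.
Hole 2 (subtracted): ⌀0.3, A = 0.07068583 in², x = 2.8 in, Ī = 0.0003976078 in⁴.
Hole 3 (subtracted): ⌀0.3, A = 0.07068583 in², x = 4.2 in, Ī = 0.0003976078 in⁴.
By symmetry the centroid is at mid-width, x̄ = 2.8 in.
Transfer each piece to the centroidal y-axis using Ī + A·d² with d = x − 2.8:
  plate: d = 0 in → contributes +20.48853 in⁴
  hole 1: d = -1.4 in → contributes −0.1389418 in⁴
  hole 2: d = 0 in → contributes −0.0003976078 in⁴
  hole 3: d = 1.4 in → contributes −0.1389418 in⁴
Total I = 20.21025 in⁴.

Iy ≈ 20.210 in⁴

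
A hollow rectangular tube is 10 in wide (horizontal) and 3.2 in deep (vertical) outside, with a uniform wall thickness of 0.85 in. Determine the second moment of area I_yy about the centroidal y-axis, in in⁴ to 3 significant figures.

Split into non-overlapping primitives; take the origin at the lower-left of the bounding box.
Outer rectangle: 10 × 3.2, A = 32 in², x = 5 in, Ī = 266.67 in⁴.
Inner void (subtracted): 8.3 × 1.5, A = 12.45 in², x = 5 in, Ī = 71.473 in⁴.
By symmetry the centroid is at mid-width, x̄ = 5 in.
All pieces are centred on the centroidal y-axis, so I = ΣĪ (holes subtracted) = 195.19 in⁴.

I_yy ≈ 195 in⁴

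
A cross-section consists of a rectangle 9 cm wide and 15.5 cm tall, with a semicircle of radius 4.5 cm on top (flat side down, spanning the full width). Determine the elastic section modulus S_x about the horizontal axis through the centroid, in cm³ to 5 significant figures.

Treat the section as a set of non-overlapping primitives; coordinates are from the bounding-box lower-left.
Rectangular body: 9 × 15.5, A = 139.5 cm², y = 7.75 cm, Ī = 2792.906 cm⁴.
Semicircular cap: semicircle r = 4.5, A = 31.80863 cm², y = 17.40986 cm, Ī = 45.00721 cm⁴.
Centroid: ȳ = ΣA·y / ΣA = 9.543645 cm.
Transfer each piece to the horizontal axis through the centroid using Ī + A·d² with d = y − 9.543645:
  rectangular body: d = -1.793645 cm → contributes +3241.7 cm⁴
  semicircular cap: d = 7.866214 cm → contributes +2013.24 cm⁴
Total I = 5254.94 cm⁴.
Extreme fibre distance c = 10.45636 cm; S = I/c = 502.5595 cm³.

S_x ≈ 502.56 cm³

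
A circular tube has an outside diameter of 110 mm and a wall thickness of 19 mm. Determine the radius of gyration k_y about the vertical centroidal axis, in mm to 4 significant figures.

k_y ≈ 32.87 mm

Split into non-overlapping primitives; take the origin at the lower-left of the bounding box.
Outer circle: ⌀110, A = 9503.32 mm², x = 55 mm, Ī = 7 186 884 mm⁴.
Bore (subtracted): ⌀72, A = 4071.5 mm², x = 55 mm, Ī = 1 319 167 mm⁴.
By symmetry the centroid is at mid-width, x̄ = 55 mm.
All pieces are centred on the vertical centroidal axis, so I = ΣĪ (holes subtracted) = 5 867 717 mm⁴.
Radius of gyration: k = √(I/A) = √(5 867 717 / 5431.81) = 32.8672 mm.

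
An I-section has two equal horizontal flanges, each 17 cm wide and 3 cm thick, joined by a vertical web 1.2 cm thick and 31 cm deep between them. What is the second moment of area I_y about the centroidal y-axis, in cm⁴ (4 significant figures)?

I_y ≈ 2461 cm⁴

Split into non-overlapping primitives; take the origin at the lower-left of the bounding box.
Bottom flange: 17 × 3, A = 51 cm², x = 8.5 cm, Ī = 1228.25 cm⁴.
Web: 1.2 × 31, A = 37.2 cm², x = 8.5 cm, Ī = 4.464 cm⁴.
Top flange: 17 × 3, A = 51 cm², x = 8.5 cm, Ī = 1228.25 cm⁴.
By symmetry the centroid is at mid-width, x̄ = 8.5 cm.
All pieces are centred on the centroidal y-axis, so I = ΣĪ = 2460.96 cm⁴.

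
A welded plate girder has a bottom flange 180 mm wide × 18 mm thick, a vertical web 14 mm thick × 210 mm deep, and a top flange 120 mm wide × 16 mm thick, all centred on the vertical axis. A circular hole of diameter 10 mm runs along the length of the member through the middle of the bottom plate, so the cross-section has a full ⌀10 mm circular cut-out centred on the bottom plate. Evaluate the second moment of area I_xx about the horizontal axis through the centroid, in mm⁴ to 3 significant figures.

Decompose the section into non-overlapping parts with the origin at the bottom-left of its bounding rectangle.
Bottom plate: 180 × 18, A = 3 240 mm², y = 9 mm, Ī = 87 480 mm⁴.
Web plate: 14 × 210, A = 2 940 mm², y = 123 mm, Ī = 10 804 500 mm⁴.
Top plate: 120 × 16, A = 1 920 mm², y = 236 mm, Ī = 40 960 mm⁴.
Hole (subtracted): ⌀10, A = 78.54 mm², y = 9 mm, Ī = 490.87 mm⁴.
Centroid: ȳ = ΣA·y / ΣA = 105.12 mm.
Transfer each piece to the horizontal axis through the centroid using Ī + A·d² with d = y − 105.12:
  bottom plate: d = -96.117 mm → contributes +30 020 250 mm⁴
  web plate: d = 17.883 mm → contributes +11 744 700 mm⁴
  top plate: d = 130.88 mm → contributes +32 931 168 mm⁴
  hole: d = -96.117 mm → contributes −726 082 mm⁴
Total I = 73 970 036 mm⁴.

I_xx ≈ 7.40 × 10⁷ mm⁴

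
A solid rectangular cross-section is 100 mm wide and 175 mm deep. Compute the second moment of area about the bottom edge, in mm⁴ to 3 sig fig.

The section: 100 × 175, A = 17 500 mm², y = 87.5 mm, Ī = 44 661 458 mm⁴.
Transfer it to the base of the section using Ī + A·d² with d = y − 0:
  the section: d = 87.5 mm → contributes +178 645 833 mm⁴
Total I = 178 645 833 mm⁴.

I_base ≈ 1.79 × 10⁸ mm⁴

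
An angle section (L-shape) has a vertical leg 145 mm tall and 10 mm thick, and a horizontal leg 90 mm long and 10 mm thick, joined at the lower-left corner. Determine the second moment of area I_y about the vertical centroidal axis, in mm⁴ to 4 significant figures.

Break the section into simple shapes (no overlaps), measuring from the bottom-left corner of the bounding box.
Vertical leg: 10 × 145, A = 1 450 mm², x = 5 mm, Ī = 12083.3 mm⁴.
Horizontal leg (remainder): 80 × 10, A = 800 mm², x = 50 mm, Ī = 426 667 mm⁴.
Centroid: x̄ = ΣA·x / ΣA = 21 mm.
Transfer each piece to the vertical centroidal axis using Ī + A·d² with d = x − 21:
  vertical leg: d = -16 mm → contributes +383 283 mm⁴
  horizontal leg (remainder): d = 29 mm → contributes +1 099 467 mm⁴
Total I = 1 482 750 mm⁴.

I_y ≈ 1.483 × 10⁶ mm⁴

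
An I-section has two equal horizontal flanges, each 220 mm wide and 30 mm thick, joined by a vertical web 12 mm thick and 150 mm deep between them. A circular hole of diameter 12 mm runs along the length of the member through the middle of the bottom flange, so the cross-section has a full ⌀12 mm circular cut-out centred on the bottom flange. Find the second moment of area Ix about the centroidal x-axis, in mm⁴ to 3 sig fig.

Treat the section as a set of non-overlapping primitives; coordinates are from the bounding-box lower-left.
Bottom flange: 220 × 30, A = 6 600 mm², y = 15 mm, Ī = 495 000 mm⁴.
Web: 12 × 150, A = 1 800 mm², y = 105 mm, Ī = 3 375 000 mm⁴.
Top flange: 220 × 30, A = 6 600 mm², y = 195 mm, Ī = 495 000 mm⁴.
Hole (subtracted): ⌀12, A = 113.1 mm², y = 15 mm, Ī = 1017.9 mm⁴.
Centroid: ȳ = ΣA·y / ΣA = 105.68 mm.
Transfer each piece to the centroidal x-axis using Ī + A·d² with d = y − 105.68:
  bottom flange: d = -90.684 mm → contributes +54 770 368 mm⁴
  web: d = -0.68374 mm → contributes +3 375 841 mm⁴
  top flange: d = 89.316 mm → contributes +53 145 803 mm⁴
  hole: d = -90.684 mm → contributes −931 078 mm⁴
Total I = 110 360 934 mm⁴.

Ix ≈ 1.10 × 10⁸ mm⁴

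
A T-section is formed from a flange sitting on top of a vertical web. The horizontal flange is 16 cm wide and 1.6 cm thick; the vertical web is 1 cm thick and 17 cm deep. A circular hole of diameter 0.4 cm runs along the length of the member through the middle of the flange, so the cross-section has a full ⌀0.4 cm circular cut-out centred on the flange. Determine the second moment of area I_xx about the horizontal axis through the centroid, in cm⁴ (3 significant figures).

Treat the section as a set of non-overlapping primitives; coordinates are from the bounding-box lower-left.
Flange: 16 × 1.6, A = 25.6 cm², y = 17.8 cm, Ī = 5.4613 cm⁴.
Web: 1 × 17, A = 17 cm², y = 8.5 cm, Ī = 409.42 cm⁴.
Hole (subtracted): ⌀0.4, A = 0.12566 cm², y = 17.8 cm, Ī = 0.0012566 cm⁴.
Centroid: ȳ = ΣA·y / ΣA = 14.078 cm.
Transfer each piece to the horizontal axis through the centroid using Ī + A·d² with d = y − 14.078:
  flange: d = 3.7222 cm → contributes +360.15 cm⁴
  web: d = -5.5778 cm → contributes +938.31 cm⁴
  hole: d = 3.7222 cm → contributes −1.7423 cm⁴
Total I = 1296.7 cm⁴.

I_xx ≈ 1300 cm⁴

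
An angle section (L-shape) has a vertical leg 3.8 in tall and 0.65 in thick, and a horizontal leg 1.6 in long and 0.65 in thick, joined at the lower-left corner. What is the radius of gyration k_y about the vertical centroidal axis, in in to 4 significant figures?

Treat the section as a set of non-overlapping primitives; coordinates are from the bounding-box lower-left.
Vertical leg: 0.65 × 3.8, A = 2.47 in², x = 0.325 in, Ī = 0.0869646 in⁴.
Horizontal leg (remainder): 0.95 × 0.65, A = 0.6175 in², x = 1.125 in, Ī = 0.0464411 in⁴.
Centroid: x̄ = ΣA·x / ΣA = 0.485 in.
Transfer each piece to the vertical centroidal axis using Ī + A·d² with d = x − 0.485:
  vertical leg: d = -0.16 in → contributes +0.150197 in⁴
  horizontal leg (remainder): d = 0.64 in → contributes +0.299369 in⁴
Total I = 0.449566 in⁴.
Radius of gyration: k = √(I/A) = √(0.449566 / 3.0875) = 0.381587 in.

k_y ≈ 0.3816 in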